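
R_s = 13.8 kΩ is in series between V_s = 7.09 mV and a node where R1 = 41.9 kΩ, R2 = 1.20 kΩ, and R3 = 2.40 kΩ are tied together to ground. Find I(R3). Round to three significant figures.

I ≈ 0.159 µA

Parallel bank: R_p = 1/(1/41.9 + 1/1.20 + 1/2.40) = 0.7850 kΩ.
Node voltage V_A = V_s · R_p/(R_s + R_p) = 7.09 × 0.05382 = 0.3816 mV.
I(R3) = V_A / R3 = 0.3816/2.40 = 0.1590 µA.
(Check via current divider: I_total = 0.4861 µA; share G_k/ΣG = 0.3271 → same result.)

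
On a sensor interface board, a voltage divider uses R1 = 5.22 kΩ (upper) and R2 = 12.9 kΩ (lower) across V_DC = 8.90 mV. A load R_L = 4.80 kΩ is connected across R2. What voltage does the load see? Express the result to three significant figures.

The load sits in parallel with R2, giving an effective lower resistance R2' = R2·R_L/(R2+R_L) = 3.498 kΩ.
Now apply the divider: V_out = 8.90 × 0.4013 = 3.571 mV.

V_out ≈ 3.57 mV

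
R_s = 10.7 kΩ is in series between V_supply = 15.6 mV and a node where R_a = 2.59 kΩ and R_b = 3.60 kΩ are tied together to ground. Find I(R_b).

Parallel bank: R_p = 1/(1/2.59 + 1/3.60) = 1.506 kΩ.
Node voltage V_A = V_supply · R_p/(R_s + R_p) = 15.6 × 0.1234 = 1.925 mV.
I(R_b) = V_A / R_b = 1.925/3.60 = 0.5347 µA.

I ≈ 0.535 µA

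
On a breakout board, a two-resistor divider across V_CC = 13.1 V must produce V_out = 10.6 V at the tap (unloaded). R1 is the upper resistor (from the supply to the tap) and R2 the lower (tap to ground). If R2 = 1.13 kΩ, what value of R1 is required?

V_out/V_CC = R2/(R1+R2) = 0.8092.
R1 = R2·(1/k − 1) = 1.13 × 0.2358 = 0.2665 kΩ.

R1 ≈ 0.267 kΩ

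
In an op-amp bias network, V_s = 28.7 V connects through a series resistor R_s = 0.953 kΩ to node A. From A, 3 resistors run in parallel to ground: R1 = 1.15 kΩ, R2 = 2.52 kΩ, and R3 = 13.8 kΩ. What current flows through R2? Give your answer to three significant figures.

I ≈ 5.00 mA

Parallel bank: R_p = 1/(1/1.15 + 1/2.52 + 1/13.8) = 0.7469 kΩ.
V_A = 28.7 × 0.7469/1.700 = 12.61 V.
I(R2) = V_A / R2 = 12.61/2.52 = 5.004 mA.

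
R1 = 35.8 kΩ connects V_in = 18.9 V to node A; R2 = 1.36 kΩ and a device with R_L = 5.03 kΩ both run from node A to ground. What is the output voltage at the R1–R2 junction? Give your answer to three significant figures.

The load sits in parallel with R2, giving an effective lower resistance R2' = R2·R_L/(R2+R_L) = 1.071 kΩ.
Then V_out = V_in · R2'/(R1 + R2') = 18.9 × 1.071/36.87 = 0.5488 V.

V_out ≈ 0.549 V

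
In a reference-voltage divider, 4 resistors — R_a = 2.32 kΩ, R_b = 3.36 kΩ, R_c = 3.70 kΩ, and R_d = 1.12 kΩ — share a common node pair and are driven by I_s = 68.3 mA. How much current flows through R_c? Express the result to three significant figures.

Total conductance ΣG = 1/2.32 + 1/3.36 + 1/3.70 + 1/1.12 = 1.892 (units of 1/kΩ).
By the current-divider rule, I = I_s · G_k/ΣG = 68.3 × 0.1429 = 9.758 mA.

I ≈ 9.76 mA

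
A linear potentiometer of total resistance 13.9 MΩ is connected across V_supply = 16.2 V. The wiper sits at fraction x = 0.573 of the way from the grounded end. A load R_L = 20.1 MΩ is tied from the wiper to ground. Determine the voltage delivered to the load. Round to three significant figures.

Split the track: R_lower = x·R_p = 7.965 MΩ, R_upper = (1−x)·R_p = 5.935 MΩ.
R_L loads the lower segment: effective lower R = 5.704 MΩ.
V_out = 16.2 × 5.704/(5.935 + 5.704) = 7.939 V.

V_out ≈ 7.94 V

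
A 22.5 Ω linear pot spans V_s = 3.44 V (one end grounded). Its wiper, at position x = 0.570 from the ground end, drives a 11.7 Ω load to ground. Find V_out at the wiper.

V_out ≈ 1.33 V

Split the track: R_lower = x·R_p = 12.82 Ω, R_upper = (1−x)·R_p = 9.675 Ω.
R_L loads the lower segment: effective lower R = 6.118 Ω.
Loaded-divider output: V_out = 3.44 × 0.3874 = 1.333 V.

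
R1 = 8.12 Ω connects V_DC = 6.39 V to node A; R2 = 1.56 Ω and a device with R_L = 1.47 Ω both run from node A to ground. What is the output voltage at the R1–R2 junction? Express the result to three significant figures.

The load sits in parallel with R2, giving an effective lower resistance R2' = R2·R_L/(R2+R_L) = 0.7568 Ω.
Then V_out = V_DC · R2'/(R1 + R2') = 6.39 × 0.7568/8.877 = 0.5448 V.

V_out ≈ 0.545 V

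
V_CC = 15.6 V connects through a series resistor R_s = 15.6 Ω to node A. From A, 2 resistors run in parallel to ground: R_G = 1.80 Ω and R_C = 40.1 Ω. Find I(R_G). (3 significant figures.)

I ≈ 0.862 A

Combine the parallel branches: R_p = (1/1.80 + 1/40.1)⁻¹ = 1.723 Ω.
V_A = 15.6 × 1.723/17.32 = 1.551 V.
Branch current I = V_A/R_G = 1.551/1.80 = 0.8619 A.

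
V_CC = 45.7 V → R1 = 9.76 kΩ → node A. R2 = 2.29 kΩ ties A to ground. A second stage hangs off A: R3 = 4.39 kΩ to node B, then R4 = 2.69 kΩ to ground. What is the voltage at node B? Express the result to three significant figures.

V_B ≈ 2.61 V

The second stage (R3 + R4 = 7.080 kΩ) loads node A in parallel with R2.
Effective lower resistance at A: R2 ‖ 7.080 = 1.730 kΩ.
So V_A = 45.7 × 0.1506 = 6.882 V.
Then the unloaded second divider: V_B = V_A × R4/(R3+R4) = 6.882 × 0.3799 = 2.615 V.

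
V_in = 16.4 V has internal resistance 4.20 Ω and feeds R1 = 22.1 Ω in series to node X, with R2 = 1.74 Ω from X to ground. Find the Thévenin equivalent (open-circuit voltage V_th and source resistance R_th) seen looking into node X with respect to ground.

V_th ≈ 1.02 V, R_th ≈ 1.63 Ω

R1' = 4.20 + 22.1 = 26.30 Ω (source resistance + R1).
Open-circuit (no load on X): V_th = V_in · R2/(R1' + R2) = 16.4 × 1.74/(26.30 + 1.74) = 1.018 V.
Zeroing V_in shorts the top of R1' to ground, so R_th = R1' ‖ R2 = 1.632 Ω.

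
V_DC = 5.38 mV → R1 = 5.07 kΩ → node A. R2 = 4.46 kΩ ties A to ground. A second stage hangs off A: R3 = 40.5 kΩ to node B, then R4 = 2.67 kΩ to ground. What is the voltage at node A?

V_A ≈ 2.39 mV

Looking into the second stage from A: R3 + R4 = 43.17 kΩ appears in parallel with R2.
R2 ‖ (R3+R4) = 4.042 kΩ.
So V_A = 5.38 × 0.4436 = 2.387 mV.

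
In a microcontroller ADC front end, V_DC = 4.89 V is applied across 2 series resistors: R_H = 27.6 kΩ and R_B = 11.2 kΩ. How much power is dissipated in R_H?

P ≈ 0.438 mW

ΣR = 38.80 kΩ → I = 4.89/38.80 = 0.1260 mA.
V(R_H) = I·R = 3.478 V; P = V·I = 3.478 × 0.1260 = 0.4384 mW.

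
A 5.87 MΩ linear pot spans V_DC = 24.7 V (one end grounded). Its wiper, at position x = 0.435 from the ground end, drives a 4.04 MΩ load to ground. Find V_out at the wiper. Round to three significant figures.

V_out ≈ 7.92 V

The pot divides into 3.317 MΩ above the wiper and 2.553 MΩ below.
Lower segment in parallel with the load: 2.553 ‖ 4.04 = 1.565 MΩ.
Then V_out = V_DC · 1.565/(3.317 + 1.565) = 7.917 V.
(Unloaded: V_out = x·V_DC = 10.7 V.)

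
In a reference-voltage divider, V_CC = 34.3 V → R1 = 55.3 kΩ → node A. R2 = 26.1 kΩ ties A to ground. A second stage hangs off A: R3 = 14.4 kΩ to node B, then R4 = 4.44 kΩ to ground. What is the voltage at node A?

Looking into the second stage from A: R3 + R4 = 18.84 kΩ appears in parallel with R2.
Effective lower resistance at A: R2 ‖ 18.84 = 10.94 kΩ.
First divider: V_A = V_CC · 10.94/(55.3 + 10.94) = 5.666 V.

V_A ≈ 5.67 V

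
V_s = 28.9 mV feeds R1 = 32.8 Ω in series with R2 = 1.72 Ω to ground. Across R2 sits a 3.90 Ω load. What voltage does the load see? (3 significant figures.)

First combine the lower leg with the load: R2 ‖ R_L = 1.194 Ω.
Voltage divider with the loaded lower leg: V_out = 28.9 × 1.194/(32.8 + 1.194) = 28.9 × 0.03511 = 1.015 mV.
(Unloaded it would be 1.44 mV; the load pulls it down.)

V_out ≈ 1.01 mV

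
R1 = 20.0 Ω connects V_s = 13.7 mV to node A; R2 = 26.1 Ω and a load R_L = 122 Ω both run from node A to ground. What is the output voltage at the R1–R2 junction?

V_out ≈ 7.10 mV

R2 ‖ R_L = (26.1 × 122)/(26.1 + 122) = 21.50 Ω.
Voltage divider with the loaded lower leg: V_out = 13.7 × 21.50/(20.0 + 21.50) = 13.7 × 0.5181 = 7.098 mV.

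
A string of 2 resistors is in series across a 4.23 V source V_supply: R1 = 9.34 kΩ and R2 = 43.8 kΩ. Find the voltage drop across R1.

ΣR = 9.34 + 43.8 = 53.14 kΩ.
Voltage divider: V = V_supply · (9.340 / 53.14) = 4.23 × 0.1758 = 0.7435 V.

V ≈ 0.743 V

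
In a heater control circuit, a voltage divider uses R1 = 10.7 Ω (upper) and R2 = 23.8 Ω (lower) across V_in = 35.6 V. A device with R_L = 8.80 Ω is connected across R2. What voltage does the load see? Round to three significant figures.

V_out ≈ 13.4 V

First combine the lower leg with the load: R2 ‖ R_L = 6.425 Ω.
Voltage divider with the loaded lower leg: V_out = 35.6 × 6.425/(10.7 + 6.425) = 35.6 × 0.3752 = 13.36 V.
(Unloaded it would be 24.6 V; the load pulls it down.)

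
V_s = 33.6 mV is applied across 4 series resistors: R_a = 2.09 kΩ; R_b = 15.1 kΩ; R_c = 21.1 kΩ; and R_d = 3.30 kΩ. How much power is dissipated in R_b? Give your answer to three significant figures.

P ≈ 9.86 nW

ΣR = 41.59 kΩ → I = 33.6/41.59 = 0.8079 µA.
P(R_b) = I²·R_b = (0.8079)² × 15.1 = 9.855 nW.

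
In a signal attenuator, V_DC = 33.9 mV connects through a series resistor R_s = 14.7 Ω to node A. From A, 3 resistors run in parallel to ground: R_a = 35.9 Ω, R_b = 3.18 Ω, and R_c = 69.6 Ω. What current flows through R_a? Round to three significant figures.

I ≈ 0.151 mA

Equivalent of the parallel group: R_p = 2.804 Ω.
V_A = 33.9 × 2.804/17.50 = 5.430 mV.
Branch current I = V_A/R_a = 5.430/35.9 = 0.1512 mA.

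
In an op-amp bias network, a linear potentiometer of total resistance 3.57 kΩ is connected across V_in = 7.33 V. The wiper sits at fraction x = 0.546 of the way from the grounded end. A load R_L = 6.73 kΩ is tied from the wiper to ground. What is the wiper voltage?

The pot divides into 1.621 kΩ above the wiper and 1.949 kΩ below.
R_L loads the lower segment: effective lower R = 1.511 kΩ.
Then V_out = V_in · 1.511/(1.621 + 1.511) = 3.537 V.

V_out ≈ 3.54 V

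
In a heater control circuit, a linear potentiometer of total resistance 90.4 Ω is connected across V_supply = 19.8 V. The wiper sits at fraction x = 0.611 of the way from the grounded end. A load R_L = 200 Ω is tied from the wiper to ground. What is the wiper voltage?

V_out ≈ 10.9 V

Split the track: R_lower = x·R_p = 55.23 Ω, R_upper = (1−x)·R_p = 35.17 Ω.
R_L loads the lower segment: effective lower R = 43.28 Ω.
Loaded-divider output: V_out = 19.8 × 0.5517 = 10.92 V.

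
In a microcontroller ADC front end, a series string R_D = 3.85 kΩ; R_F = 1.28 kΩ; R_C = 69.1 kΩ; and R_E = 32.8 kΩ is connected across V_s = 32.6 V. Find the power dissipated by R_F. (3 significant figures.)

P ≈ 0.119 mW

ΣR = 107.0 kΩ → I = 32.6/107.0 = 0.3046 mA.
P = I²R = 0.09277 × 1.28 = 0.1188 mW.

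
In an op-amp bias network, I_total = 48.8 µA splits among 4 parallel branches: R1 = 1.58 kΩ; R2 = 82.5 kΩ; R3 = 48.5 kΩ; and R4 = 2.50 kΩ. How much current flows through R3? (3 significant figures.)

Total conductance ΣG = 1/1.58 + 1/82.5 + 1/48.5 + 1/2.50 = 1.066 (units of 1/kΩ).
R3 takes the fraction G_k/ΣG = 0.02062/1.066 = 0.01935, so I = 48.8 × 0.01935 = 0.9442 µA.

I ≈ 0.944 µA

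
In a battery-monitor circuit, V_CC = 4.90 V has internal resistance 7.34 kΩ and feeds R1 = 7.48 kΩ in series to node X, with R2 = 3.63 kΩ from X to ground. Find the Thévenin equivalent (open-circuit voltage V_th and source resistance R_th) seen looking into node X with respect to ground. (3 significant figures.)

V_th ≈ 0.964 V, R_th ≈ 2.92 kΩ

R1' = 7.34 + 7.48 = 14.82 kΩ (source resistance + R1).
V_th is the unloaded tap voltage: V_CC · R2/(R1'+R2) = 4.90 × 0.1967 = 0.9641 V.
With V_CC suppressed (replaced by a short), R_th = R1' ‖ R2 = (14.82 × 3.63)/(14.82 + 3.63) = 2.916 kΩ.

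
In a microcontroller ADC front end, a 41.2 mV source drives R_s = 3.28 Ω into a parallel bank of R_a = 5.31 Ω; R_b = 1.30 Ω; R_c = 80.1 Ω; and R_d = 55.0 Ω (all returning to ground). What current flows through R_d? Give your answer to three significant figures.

I ≈ 0.177 mA

Combine the parallel branches: R_p = (1/5.31 + 1/1.30 + 1/80.1 + 1/55.0)⁻¹ = 1.012 Ω.
V_A = 41.2 × 1.012/4.292 = 9.714 mV.
I(R_d) = V_A / R_d = 9.714/55.0 = 0.1766 mA.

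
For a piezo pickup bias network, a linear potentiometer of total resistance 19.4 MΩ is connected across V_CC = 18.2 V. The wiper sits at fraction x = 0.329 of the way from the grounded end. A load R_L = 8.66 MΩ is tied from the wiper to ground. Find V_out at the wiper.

Split the track: R_lower = x·R_p = 6.383 MΩ, R_upper = (1−x)·R_p = 13.02 MΩ.
Lower segment in parallel with the load: 6.383 ‖ 8.66 = 3.674 MΩ.
V_out = 18.2 × 3.674/(13.02 + 3.674) = 4.006 V.

V_out ≈ 4.01 V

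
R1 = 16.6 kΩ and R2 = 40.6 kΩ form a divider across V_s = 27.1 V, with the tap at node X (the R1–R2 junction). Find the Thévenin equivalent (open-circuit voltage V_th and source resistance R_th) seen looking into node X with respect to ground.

V_th ≈ 19.2 V, R_th ≈ 11.8 kΩ

V_th is the unloaded tap voltage: V_s · R2/(R1+R2) = 27.1 × 0.7098 = 19.24 V.
Zeroing V_s shorts the top of R1 to ground, so R_th = R1 ‖ R2 = 11.78 kΩ.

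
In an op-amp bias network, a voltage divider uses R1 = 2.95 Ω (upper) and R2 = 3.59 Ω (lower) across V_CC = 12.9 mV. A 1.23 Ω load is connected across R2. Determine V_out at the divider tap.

The load sits in parallel with R2, giving an effective lower resistance R2' = R2·R_L/(R2+R_L) = 0.9161 Ω.
Then V_out = V_CC · R2'/(R1 + R2') = 12.9 × 0.9161/3.866 = 3.057 mV.
(Unloaded it would be 7.08 mV; the load pulls it down.)

V_out ≈ 3.06 mV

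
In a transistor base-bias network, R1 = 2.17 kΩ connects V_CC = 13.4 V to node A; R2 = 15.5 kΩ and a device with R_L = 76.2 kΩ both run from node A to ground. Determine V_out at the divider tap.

V_out ≈ 11.5 V

R2 ‖ R_L = (15.5 × 76.2)/(15.5 + 76.2) = 12.88 kΩ.
Then V_out = V_CC · R2'/(R1 + R2') = 13.4 × 12.88/15.05 = 11.47 V.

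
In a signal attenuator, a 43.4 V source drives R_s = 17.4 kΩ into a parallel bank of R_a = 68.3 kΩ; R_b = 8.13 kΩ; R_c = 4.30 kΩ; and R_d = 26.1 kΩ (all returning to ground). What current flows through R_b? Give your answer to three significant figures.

I ≈ 0.658 mA

Combine the parallel branches: R_p = (1/68.3 + 1/8.13 + 1/4.30 + 1/26.1)⁻¹ = 2.448 kΩ.
Node voltage V_A = V_DC · R_p/(R_s + R_p) = 43.4 × 0.1233 = 5.353 V.
I(R_b) = V_A / R_b = 5.353/8.13 = 0.6584 mA.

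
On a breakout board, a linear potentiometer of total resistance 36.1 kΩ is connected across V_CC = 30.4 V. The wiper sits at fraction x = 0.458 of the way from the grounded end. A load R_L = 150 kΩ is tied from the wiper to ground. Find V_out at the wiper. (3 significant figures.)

V_out ≈ 13.1 V

Lower segment x·R_p = 16.53 kΩ; upper segment (1−x)·R_p = 19.57 kΩ.
(x·R_p) ‖ R_L = 14.89 kΩ.
Loaded-divider output: V_out = 30.4 × 0.4322 = 13.14 V.
(Unloaded: V_out = x·V_CC = 13.9 V.)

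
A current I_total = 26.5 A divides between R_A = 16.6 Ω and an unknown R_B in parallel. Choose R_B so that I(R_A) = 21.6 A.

R_B ≈ 73.2 Ω

The fraction through R_A equals R_B/(R_A+R_B).
With f = 0.8151, R_B = R_A · f/(1−f) = 16.6 × 4.408 = 73.18 Ω.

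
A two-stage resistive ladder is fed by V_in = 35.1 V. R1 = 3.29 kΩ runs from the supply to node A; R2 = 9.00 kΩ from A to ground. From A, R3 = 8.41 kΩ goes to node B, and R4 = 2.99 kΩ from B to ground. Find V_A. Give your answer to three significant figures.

Node A sees R2 in parallel with the series input of stage 2, R3 + R4 = 11.40 kΩ.
Effective lower resistance at A: R2 ‖ 11.40 = 5.029 kΩ.
First divider: V_A = V_in · 5.029/(3.29 + 5.029) = 21.22 V.

V_A ≈ 21.2 V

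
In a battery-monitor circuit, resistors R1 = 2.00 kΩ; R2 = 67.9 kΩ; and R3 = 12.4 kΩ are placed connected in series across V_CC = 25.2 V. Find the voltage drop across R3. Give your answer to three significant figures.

Series total: ΣR = 2.00 + 67.9 + 12.4 = 82.30 kΩ.
By the voltage-divider rule, V = 25.2 × 12.40/82.30 = 3.797 V.

V ≈ 3.80 V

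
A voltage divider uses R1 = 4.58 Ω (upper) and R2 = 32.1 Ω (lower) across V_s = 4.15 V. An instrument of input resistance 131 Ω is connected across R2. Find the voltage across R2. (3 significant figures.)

V_out ≈ 3.52 V

R2 ‖ R_L = (32.1 × 131)/(32.1 + 131) = 25.78 Ω.
Now apply the divider: V_out = 4.15 × 0.8492 = 3.524 V.
(Unloaded it would be 3.63 V; the load pulls it down.)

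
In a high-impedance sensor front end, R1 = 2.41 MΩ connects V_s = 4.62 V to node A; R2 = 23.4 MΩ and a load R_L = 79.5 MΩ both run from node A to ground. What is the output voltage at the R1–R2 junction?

The load sits in parallel with R2, giving an effective lower resistance R2' = R2·R_L/(R2+R_L) = 18.08 MΩ.
Now apply the divider: V_out = 4.62 × 0.8824 = 4.077 V.

V_out ≈ 4.08 V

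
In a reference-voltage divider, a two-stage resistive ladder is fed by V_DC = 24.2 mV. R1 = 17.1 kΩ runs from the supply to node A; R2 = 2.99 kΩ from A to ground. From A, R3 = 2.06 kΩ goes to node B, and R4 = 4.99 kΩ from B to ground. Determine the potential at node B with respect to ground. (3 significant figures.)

Node A sees R2 in parallel with the series input of stage 2, R3 + R4 = 7.050 kΩ.
Effective lower resistance at A: R2 ‖ 7.050 = 2.100 kΩ.
First divider: V_A = V_DC · 2.100/(17.1 + 2.100) = 2.646 mV.
Stage 2 is unloaded, so V_B = V_A · R4/(R3+R4) = 2.646 × 4.99/7.050 = 1.873 mV.

V_B ≈ 1.87 mV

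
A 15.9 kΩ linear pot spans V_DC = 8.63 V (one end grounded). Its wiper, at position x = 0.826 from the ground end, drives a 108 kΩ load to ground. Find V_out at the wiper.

V_out ≈ 6.98 V

The pot divides into 2.767 kΩ above the wiper and 13.13 kΩ below.
R_L loads the lower segment: effective lower R = 11.71 kΩ.
V_out = 8.63 × 11.71/(2.767 + 11.71) = 6.981 V.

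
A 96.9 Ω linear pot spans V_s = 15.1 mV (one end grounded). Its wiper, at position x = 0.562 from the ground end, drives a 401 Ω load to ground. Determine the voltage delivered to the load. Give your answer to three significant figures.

V_out ≈ 8.01 mV

The pot divides into 42.44 Ω above the wiper and 54.46 Ω below.
Lower segment in parallel with the load: 54.46 ‖ 401 = 47.95 Ω.
Then V_out = V_s · 47.95/(42.44 + 47.95) = 8.010 mV.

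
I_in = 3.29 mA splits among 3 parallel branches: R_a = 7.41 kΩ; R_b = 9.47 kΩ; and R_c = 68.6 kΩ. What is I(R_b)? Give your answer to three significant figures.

Conductances: ΣG = 1/7.41 + 1/9.47 + 1/68.6 = 0.2551 (1/kΩ).
Current divider: I(R_b) = I_in · G_k/ΣG = 3.29 × (0.1056/0.2551) = 3.29 × 0.4139 = 1.362 mA.

I ≈ 1.36 mA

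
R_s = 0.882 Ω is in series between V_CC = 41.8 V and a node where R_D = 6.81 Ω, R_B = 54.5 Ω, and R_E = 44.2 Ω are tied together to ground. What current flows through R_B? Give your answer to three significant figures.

Combine the parallel branches: R_p = (1/6.81 + 1/54.5 + 1/44.2)⁻¹ = 5.324 Ω.
Node voltage V_A = V_CC · R_p/(R_s + R_p) = 41.8 × 0.8579 = 35.86 V.
I(R_B) = V_A / R_B = 35.86/54.5 = 0.6580 A.
(Check via current divider: I_total = 6.735 A; share G_k/ΣG = 0.09769 → same result.)

I ≈ 0.658 A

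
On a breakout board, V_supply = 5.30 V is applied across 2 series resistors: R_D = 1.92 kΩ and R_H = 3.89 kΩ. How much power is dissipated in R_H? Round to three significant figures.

Series current I = V_supply/ΣR = 5.30/5.810 = 0.9122 mA.
V(R_H) = I·R = 3.549 V; P = V·I = 3.549 × 0.9122 = 3.237 mW.

P ≈ 3.24 mW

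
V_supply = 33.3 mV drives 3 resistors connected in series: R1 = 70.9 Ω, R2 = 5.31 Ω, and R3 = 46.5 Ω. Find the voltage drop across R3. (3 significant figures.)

V ≈ 12.6 mV

Series total: ΣR = 70.9 + 5.31 + 46.5 = 122.7 Ω.
Voltage divider: V = V_supply · (46.50 / 122.7) = 33.3 × 0.3789 = 12.62 mV.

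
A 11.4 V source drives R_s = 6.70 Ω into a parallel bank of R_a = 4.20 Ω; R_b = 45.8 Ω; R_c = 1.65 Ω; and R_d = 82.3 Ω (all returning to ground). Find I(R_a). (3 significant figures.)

I ≈ 0.394 A

Parallel bank: R_p = 1/(1/4.20 + 1/45.8 + 1/1.65 + 1/82.3) = 1.139 Ω.
V_A = 11.4 × 1.139/7.839 = 1.656 V.
I(R_a) = V_A / R_a = 1.656/4.20 = 0.3943 A.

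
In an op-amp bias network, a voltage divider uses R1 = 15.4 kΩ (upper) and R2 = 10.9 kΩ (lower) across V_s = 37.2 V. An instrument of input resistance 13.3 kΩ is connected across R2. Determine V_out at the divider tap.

First combine the lower leg with the load: R2 ‖ R_L = 5.990 kΩ.
Now apply the divider: V_out = 37.2 × 0.2801 = 10.42 V.

V_out ≈ 10.4 V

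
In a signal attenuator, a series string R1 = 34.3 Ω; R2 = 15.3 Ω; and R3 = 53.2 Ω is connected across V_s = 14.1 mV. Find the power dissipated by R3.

The common current is I = 14.1/102.8 = 0.1372 mA.
P = I²R = 0.01881 × 53.2 = 1.001 µW.

P ≈ 1.00 µW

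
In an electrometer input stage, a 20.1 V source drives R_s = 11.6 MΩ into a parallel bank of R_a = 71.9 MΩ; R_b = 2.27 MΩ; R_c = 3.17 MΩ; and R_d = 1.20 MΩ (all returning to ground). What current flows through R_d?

I ≈ 0.855 µA

Equivalent of the parallel group: R_p = 0.6237 MΩ.
V_A by voltage divider: V_A = 20.1 × 0.6237/(11.6 + 0.6237) = 1.026 V.
Branch current I = V_A/R_d = 1.026/1.20 = 0.8547 µA.
(Equivalently: I_total = 1.644 µA, then current-divider fraction G_k/ΣG = 0.5198.)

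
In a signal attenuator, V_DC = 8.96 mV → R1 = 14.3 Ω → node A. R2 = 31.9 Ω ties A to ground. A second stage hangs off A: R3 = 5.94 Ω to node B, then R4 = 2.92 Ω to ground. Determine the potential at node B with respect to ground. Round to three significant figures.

V_B ≈ 0.964 mV

Looking into the second stage from A: R3 + R4 = 8.860 Ω appears in parallel with R2.
R2 ‖ (R3+R4) = 6.934 Ω.
First divider: V_A = V_DC · 6.934/(14.3 + 6.934) = 2.926 mV.
Then the unloaded second divider: V_B = V_A × R4/(R3+R4) = 2.926 × 0.3296 = 0.9643 mV.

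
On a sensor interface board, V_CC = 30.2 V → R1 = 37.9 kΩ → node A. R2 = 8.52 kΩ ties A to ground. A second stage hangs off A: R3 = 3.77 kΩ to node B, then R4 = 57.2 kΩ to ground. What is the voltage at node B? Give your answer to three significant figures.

V_B ≈ 4.67 V

Looking into the second stage from A: R3 + R4 = 60.97 kΩ appears in parallel with R2.
Effective lower resistance at A: R2 ‖ 60.97 = 7.475 kΩ.
So V_A = 30.2 × 0.1647 = 4.975 V.
V_B = V_A × 0.9382 = 4.668 V.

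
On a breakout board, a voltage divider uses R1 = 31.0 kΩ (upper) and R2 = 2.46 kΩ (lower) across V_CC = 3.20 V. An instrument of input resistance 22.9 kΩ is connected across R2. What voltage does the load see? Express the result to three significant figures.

V_out ≈ 0.214 V

R2 ‖ R_L = (2.46 × 22.9)/(2.46 + 22.9) = 2.221 kΩ.
Then V_out = V_CC · R2'/(R1 + R2') = 3.20 × 2.221/33.22 = 0.2140 V.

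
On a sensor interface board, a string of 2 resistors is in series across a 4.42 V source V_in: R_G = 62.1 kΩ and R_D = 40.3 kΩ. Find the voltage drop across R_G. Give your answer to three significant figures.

V ≈ 2.68 V

Total series resistance ΣR = 62.1 + 40.3 = 102.4 kΩ.
V = V_in · R/ΣR = 4.42 × 0.6064 = 2.680 V.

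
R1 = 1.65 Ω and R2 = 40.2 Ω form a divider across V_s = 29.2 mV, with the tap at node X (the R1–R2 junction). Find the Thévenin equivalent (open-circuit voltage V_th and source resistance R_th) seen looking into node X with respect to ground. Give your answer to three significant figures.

V_th ≈ 28.0 mV, R_th ≈ 1.58 Ω

V_th is the unloaded tap voltage: V_s · R2/(R1+R2) = 29.2 × 0.9606 = 28.05 mV.
Zeroing V_s shorts the top of R1 to ground, so R_th = R1 ‖ R2 = 1.585 Ω.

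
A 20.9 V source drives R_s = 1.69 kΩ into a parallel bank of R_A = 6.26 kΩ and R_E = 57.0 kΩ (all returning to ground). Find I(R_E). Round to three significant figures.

Equivalent of the parallel group: R_p = 5.641 kΩ.
V_A by voltage divider: V_A = 20.9 × 5.641/(1.69 + 5.641) = 16.08 V.
I(R_E) = V_A / R_E = 16.08/57.0 = 0.2821 mA.

I ≈ 0.282 mA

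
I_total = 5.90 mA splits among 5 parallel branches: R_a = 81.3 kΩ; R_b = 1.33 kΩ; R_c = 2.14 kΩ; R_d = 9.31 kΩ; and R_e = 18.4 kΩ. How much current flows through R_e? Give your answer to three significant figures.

I ≈ 0.230 mA

Total conductance ΣG = 1/81.3 + 1/1.33 + 1/2.14 + 1/9.31 + 1/18.4 = 1.393 (units of 1/kΩ).
By the current-divider rule, I = I_total · G_k/ΣG = 5.90 × 0.03901 = 0.2302 mA.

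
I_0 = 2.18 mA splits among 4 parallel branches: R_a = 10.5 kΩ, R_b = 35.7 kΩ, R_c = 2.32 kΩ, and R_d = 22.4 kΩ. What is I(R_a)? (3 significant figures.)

I ≈ 0.347 mA

ΣG = 1/10.5 + 1/35.7 + 1/2.32 + 1/22.4 = 0.5989.
Current divider: I(R_a) = I_0 · G_k/ΣG = 2.18 × (0.09524/0.5989) = 2.18 × 0.1590 = 0.3467 mA.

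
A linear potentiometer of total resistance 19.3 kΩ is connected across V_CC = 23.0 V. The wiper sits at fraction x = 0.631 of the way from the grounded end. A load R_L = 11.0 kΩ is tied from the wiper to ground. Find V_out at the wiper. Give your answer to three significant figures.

Split the track: R_lower = x·R_p = 12.18 kΩ, R_upper = (1−x)·R_p = 7.122 kΩ.
R_L loads the lower segment: effective lower R = 5.780 kΩ.
Then V_out = V_CC · 5.780/(7.122 + 5.780) = 10.30 V.

V_out ≈ 10.3 V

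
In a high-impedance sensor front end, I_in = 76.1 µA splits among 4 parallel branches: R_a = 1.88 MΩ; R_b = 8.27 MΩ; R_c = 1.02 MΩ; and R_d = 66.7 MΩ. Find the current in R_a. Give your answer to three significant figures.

Conductances: ΣG = 1/1.88 + 1/8.27 + 1/1.02 + 1/66.7 = 1.648 (1/MΩ).
Current divider: I(R_a) = I_in · G_k/ΣG = 76.1 × (0.5319/1.648) = 76.1 × 0.3227 = 24.56 µA.

I ≈ 24.6 µA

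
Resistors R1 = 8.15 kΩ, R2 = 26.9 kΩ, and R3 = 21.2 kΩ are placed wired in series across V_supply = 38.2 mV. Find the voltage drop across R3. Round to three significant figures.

V ≈ 14.4 mV

Total series resistance ΣR = 8.15 + 26.9 + 21.2 = 56.25 kΩ.
By the voltage-divider rule, V = 38.2 × 21.20/56.25 = 14.40 mV.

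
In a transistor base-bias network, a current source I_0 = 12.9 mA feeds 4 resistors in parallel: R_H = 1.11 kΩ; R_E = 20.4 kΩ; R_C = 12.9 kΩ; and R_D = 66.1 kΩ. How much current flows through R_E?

I ≈ 0.607 mA

Conductances: ΣG = 1/1.11 + 1/20.4 + 1/12.9 + 1/66.1 = 1.043 (1/kΩ).
Current divider: I(R_E) = I_0 · G_k/ΣG = 12.9 × (0.04902/1.043) = 12.9 × 0.04702 = 0.6065 mA.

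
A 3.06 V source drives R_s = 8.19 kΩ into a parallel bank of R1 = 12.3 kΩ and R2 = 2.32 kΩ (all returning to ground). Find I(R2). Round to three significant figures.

I ≈ 0.254 mA

Combine the parallel branches: R_p = (1/12.3 + 1/2.32)⁻¹ = 1.952 kΩ.
V_A = 3.06 × 1.952/10.14 = 0.5889 V.
I(R2) = V_A / R2 = 0.5889/2.32 = 0.2538 mA.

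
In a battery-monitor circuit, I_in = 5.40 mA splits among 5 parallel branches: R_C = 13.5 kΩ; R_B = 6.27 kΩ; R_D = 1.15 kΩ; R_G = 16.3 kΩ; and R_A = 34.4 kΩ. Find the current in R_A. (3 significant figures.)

Conductances: ΣG = 1/13.5 + 1/6.27 + 1/1.15 + 1/16.3 + 1/34.4 = 1.194 (1/kΩ).
By the current-divider rule, I = I_in · G_k/ΣG = 5.40 × 0.02436 = 0.1315 mA.

I ≈ 0.132 mA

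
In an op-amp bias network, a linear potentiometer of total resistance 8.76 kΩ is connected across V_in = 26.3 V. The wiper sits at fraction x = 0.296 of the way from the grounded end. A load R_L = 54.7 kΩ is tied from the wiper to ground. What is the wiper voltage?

V_out ≈ 7.53 V

Lower segment x·R_p = 2.593 kΩ; upper segment (1−x)·R_p = 6.167 kΩ.
(x·R_p) ‖ R_L = 2.476 kΩ.
Loaded-divider output: V_out = 26.3 × 0.2864 = 7.533 V.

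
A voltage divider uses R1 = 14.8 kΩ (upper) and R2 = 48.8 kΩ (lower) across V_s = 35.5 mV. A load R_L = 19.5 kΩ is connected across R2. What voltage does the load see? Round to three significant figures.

R2 ‖ R_L = (48.8 × 19.5)/(48.8 + 19.5) = 13.93 kΩ.
Then V_out = V_s · R2'/(R1 + R2') = 35.5 × 13.93/28.73 = 17.21 mV.

V_out ≈ 17.2 mV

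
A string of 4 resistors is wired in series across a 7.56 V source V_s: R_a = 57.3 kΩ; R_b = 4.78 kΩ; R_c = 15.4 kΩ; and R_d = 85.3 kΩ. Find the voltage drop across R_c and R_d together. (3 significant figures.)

V ≈ 4.68 V

Total series resistance ΣR = 57.3 + 4.78 + 15.4 + 85.3 = 162.8 kΩ.
R_{R_c..R_d} = 15.4 + 85.3 = 100.7 kΩ.
Voltage divider: V = V_s · (100.7 / 162.8) = 7.56 × 0.6186 = 4.677 V.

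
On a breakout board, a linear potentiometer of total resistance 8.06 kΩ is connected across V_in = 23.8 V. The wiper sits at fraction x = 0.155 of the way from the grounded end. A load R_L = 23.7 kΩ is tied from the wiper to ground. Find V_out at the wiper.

V_out ≈ 3.53 V

Lower segment x·R_p = 1.249 kΩ; upper segment (1−x)·R_p = 6.811 kΩ.
R_L loads the lower segment: effective lower R = 1.187 kΩ.
V_out = 23.8 × 1.187/(6.811 + 1.187) = 3.532 V.
(Unloaded: V_out = x·V_in = 3.69 V.)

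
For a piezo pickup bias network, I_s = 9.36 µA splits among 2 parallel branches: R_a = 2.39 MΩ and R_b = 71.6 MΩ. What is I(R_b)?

I ≈ 0.302 µA

For two parallel branches, I_k = I_s · (other R)/(sum of R).
I(R_b) = 9.36 × 2.39/(2.39 + 71.6) = 9.36 × 0.03230 = 0.3023 µA.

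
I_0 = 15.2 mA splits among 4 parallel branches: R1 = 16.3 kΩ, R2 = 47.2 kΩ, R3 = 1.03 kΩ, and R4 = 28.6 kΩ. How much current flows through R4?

I ≈ 0.488 mA

Total conductance ΣG = 1/16.3 + 1/47.2 + 1/1.03 + 1/28.6 = 1.088 (units of 1/kΩ).
By the current-divider rule, I = I_0 · G_k/ΣG = 15.2 × 0.03213 = 0.4883 mA.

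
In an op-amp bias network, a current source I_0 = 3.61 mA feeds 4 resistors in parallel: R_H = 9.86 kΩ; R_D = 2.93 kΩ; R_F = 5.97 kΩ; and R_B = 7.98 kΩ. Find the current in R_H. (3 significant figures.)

I ≈ 0.498 mA

Conductances: ΣG = 1/9.86 + 1/2.93 + 1/5.97 + 1/7.98 = 0.7355 (1/kΩ).
Current divider: I(R_H) = I_0 · G_k/ΣG = 3.61 × (0.1014/0.7355) = 3.61 × 0.1379 = 0.4978 mA.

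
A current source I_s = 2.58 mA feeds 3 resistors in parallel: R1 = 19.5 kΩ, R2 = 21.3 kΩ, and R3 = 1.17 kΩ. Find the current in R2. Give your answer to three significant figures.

ΣG = 1/19.5 + 1/21.3 + 1/1.17 = 0.9529.
Current divider: I(R2) = I_s · G_k/ΣG = 2.58 × (0.04695/0.9529) = 2.58 × 0.04927 = 0.1271 mA.

I ≈ 0.127 mA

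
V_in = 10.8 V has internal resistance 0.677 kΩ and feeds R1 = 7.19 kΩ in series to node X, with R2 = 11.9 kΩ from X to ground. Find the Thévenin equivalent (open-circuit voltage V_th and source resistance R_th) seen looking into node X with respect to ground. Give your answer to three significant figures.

V_th ≈ 6.50 V, R_th ≈ 4.74 kΩ

R1' = 0.677 + 7.19 = 7.867 kΩ (source resistance + R1).
With X open, the divider is unloaded: V_th = 10.8 × 11.9/19.77 = 6.502 V.
Zeroing V_in shorts the top of R1' to ground, so R_th = R1' ‖ R2 = 4.736 kΩ.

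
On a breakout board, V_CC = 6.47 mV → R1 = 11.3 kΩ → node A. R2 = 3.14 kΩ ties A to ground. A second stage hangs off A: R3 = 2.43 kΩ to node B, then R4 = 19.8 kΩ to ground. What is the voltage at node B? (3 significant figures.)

V_B ≈ 1.13 mV

The second stage (R3 + R4 = 22.23 kΩ) loads node A in parallel with R2.
R2 ‖ (R3+R4) = 2.751 kΩ.
So V_A = 6.47 × 0.1958 = 1.267 mV.
Then the unloaded second divider: V_B = V_A × R4/(R3+R4) = 1.267 × 0.8907 = 1.128 mV.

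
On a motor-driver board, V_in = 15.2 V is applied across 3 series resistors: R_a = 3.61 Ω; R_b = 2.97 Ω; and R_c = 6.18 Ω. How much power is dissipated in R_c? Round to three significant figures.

ΣR = 12.76 Ω → I = 15.2/12.76 = 1.191 A.
P = I²R = 1.419 × 6.18 = 8.769 W.

P ≈ 8.77 W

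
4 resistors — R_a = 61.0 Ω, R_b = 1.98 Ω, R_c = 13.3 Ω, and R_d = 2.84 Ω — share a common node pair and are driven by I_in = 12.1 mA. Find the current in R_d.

I ≈ 4.49 mA

Conductances: ΣG = 1/61.0 + 1/1.98 + 1/13.3 + 1/2.84 = 0.9487 (1/Ω).
R_d takes the fraction G_k/ΣG = 0.3521/0.9487 = 0.3711, so I = 12.1 × 0.3711 = 4.491 mA.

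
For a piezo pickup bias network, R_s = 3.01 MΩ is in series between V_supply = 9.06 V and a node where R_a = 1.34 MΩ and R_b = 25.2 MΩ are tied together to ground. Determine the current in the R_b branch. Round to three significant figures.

I ≈ 0.107 µA

Parallel bank: R_p = 1/(1/1.34 + 1/25.2) = 1.272 MΩ.
Node voltage V_A = V_supply · R_p/(R_s + R_p) = 9.06 × 0.2971 = 2.692 V.
I(R_b) = V_A / R_b = 2.692/25.2 = 0.1068 µA.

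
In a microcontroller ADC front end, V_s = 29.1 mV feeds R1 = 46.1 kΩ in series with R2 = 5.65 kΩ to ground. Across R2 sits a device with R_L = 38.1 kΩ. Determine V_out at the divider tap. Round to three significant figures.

V_out ≈ 2.81 mV

The load sits in parallel with R2, giving an effective lower resistance R2' = R2·R_L/(R2+R_L) = 4.920 kΩ.
Now apply the divider: V_out = 29.1 × 0.09644 = 2.806 mV.
(Unloaded it would be 3.18 mV; the load pulls it down.)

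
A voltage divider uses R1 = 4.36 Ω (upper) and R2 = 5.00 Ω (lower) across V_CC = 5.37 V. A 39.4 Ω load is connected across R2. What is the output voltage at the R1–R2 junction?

First combine the lower leg with the load: R2 ‖ R_L = 4.437 Ω.
Then V_out = V_CC · R2'/(R1 + R2') = 5.37 × 4.437/8.797 = 2.708 V.

V_out ≈ 2.71 V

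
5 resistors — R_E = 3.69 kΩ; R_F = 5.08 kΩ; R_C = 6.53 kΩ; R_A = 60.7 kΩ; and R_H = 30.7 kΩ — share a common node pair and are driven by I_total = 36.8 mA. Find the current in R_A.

ΣG = 1/3.69 + 1/5.08 + 1/6.53 + 1/60.7 + 1/30.7 = 0.6700.
Current divider: I(R_A) = I_total · G_k/ΣG = 36.8 × (0.01647/0.6700) = 36.8 × 0.02459 = 0.9048 mA.

I ≈ 0.905 mA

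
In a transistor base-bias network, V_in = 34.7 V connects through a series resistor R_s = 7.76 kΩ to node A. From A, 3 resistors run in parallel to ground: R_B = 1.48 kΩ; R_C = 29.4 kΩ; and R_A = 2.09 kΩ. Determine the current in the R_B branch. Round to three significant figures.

Equivalent of the parallel group: R_p = 0.8416 kΩ.
V_A by voltage divider: V_A = 34.7 × 0.8416/(7.76 + 0.8416) = 3.395 V.
Branch current I = V_A/R_B = 3.395/1.48 = 2.294 mA.

I ≈ 2.29 mA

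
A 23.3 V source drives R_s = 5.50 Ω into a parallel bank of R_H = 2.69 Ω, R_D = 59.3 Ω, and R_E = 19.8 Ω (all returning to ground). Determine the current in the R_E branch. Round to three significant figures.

I ≈ 0.345 A

Combine the parallel branches: R_p = (1/2.69 + 1/59.3 + 1/19.8)⁻¹ = 2.277 Ω.
Node voltage V_A = V_in · R_p/(R_s + R_p) = 23.3 × 0.2928 = 6.823 V.
Branch current I = V_A/R_E = 6.823/19.8 = 0.3446 A.
(Check via current divider: I_total = 2.996 A; share G_k/ΣG = 0.1150 → same result.)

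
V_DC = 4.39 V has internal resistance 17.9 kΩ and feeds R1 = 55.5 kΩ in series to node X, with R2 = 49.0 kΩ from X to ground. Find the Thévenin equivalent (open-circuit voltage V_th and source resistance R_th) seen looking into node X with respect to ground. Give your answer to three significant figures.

R1' = 17.9 + 55.5 = 73.40 kΩ (source resistance + R1).
With X open, the divider is unloaded: V_th = 4.39 × 49.0/122.4 = 1.757 V.
Looking into X with the source shorted: R_th = R1'·R2/(R1'+R2) = 73.40 × 49.0/122.4 = 29.38 kΩ.

V_th ≈ 1.76 V, R_th ≈ 29.4 kΩ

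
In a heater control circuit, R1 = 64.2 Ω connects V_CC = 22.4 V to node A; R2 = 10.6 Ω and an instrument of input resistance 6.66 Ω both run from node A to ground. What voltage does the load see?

First combine the lower leg with the load: R2 ‖ R_L = 4.090 Ω.
Now apply the divider: V_out = 22.4 × 0.05989 = 1.342 V.

V_out ≈ 1.34 V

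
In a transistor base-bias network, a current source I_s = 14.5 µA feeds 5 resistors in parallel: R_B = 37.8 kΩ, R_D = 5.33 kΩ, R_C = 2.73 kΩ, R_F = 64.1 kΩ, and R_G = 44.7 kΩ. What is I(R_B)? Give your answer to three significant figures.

I ≈ 0.620 µA

Total conductance ΣG = 1/37.8 + 1/5.33 + 1/2.73 + 1/64.1 + 1/44.7 = 0.6183 (units of 1/kΩ).
R_B takes the fraction G_k/ΣG = 0.02646/0.6183 = 0.04278, so I = 14.5 × 0.04278 = 0.6204 µA.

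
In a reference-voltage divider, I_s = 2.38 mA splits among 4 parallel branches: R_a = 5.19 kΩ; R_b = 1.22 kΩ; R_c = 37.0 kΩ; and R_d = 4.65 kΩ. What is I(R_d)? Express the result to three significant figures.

I ≈ 0.408 mA

ΣG = 1/5.19 + 1/1.22 + 1/37.0 + 1/4.65 = 1.254.
R_d takes the fraction G_k/ΣG = 0.2151/1.254 = 0.1714, so I = 2.38 × 0.1714 = 0.4080 mA.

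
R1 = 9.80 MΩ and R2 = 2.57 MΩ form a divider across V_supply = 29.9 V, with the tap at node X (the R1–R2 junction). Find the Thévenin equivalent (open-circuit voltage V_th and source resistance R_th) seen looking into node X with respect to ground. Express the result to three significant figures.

V_th ≈ 6.21 V, R_th ≈ 2.04 MΩ

Open-circuit (no load on X): V_th = V_supply · R2/(R1 + R2) = 29.9 × 2.57/(9.800 + 2.57) = 6.212 V.
With V_supply suppressed (replaced by a short), R_th = R1 ‖ R2 = (9.800 × 2.57)/(9.800 + 2.57) = 2.036 MΩ.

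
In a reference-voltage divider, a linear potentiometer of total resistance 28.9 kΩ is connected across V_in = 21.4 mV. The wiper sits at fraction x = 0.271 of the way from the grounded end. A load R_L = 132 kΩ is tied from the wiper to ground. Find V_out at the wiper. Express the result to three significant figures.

The pot divides into 21.07 kΩ above the wiper and 7.832 kΩ below.
Lower segment in parallel with the load: 7.832 ‖ 132 = 7.393 kΩ.
V_out = 21.4 × 7.393/(21.07 + 7.393) = 5.559 mV.
(Unloaded: V_out = x·V_in = 5.80 mV.)

V_out ≈ 5.56 mV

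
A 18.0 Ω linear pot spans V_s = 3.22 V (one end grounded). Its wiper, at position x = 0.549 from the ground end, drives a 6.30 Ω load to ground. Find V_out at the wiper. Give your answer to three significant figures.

V_out ≈ 1.04 V

Split the track: R_lower = x·R_p = 9.882 Ω, R_upper = (1−x)·R_p = 8.118 Ω.
Lower segment in parallel with the load: 9.882 ‖ 6.30 = 3.847 Ω.
Then V_out = V_s · 3.847/(8.118 + 3.847) = 1.035 V.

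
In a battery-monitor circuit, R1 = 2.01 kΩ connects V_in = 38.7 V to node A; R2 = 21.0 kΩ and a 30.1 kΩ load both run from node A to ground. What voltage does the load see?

V_out ≈ 33.3 V

R2 ‖ R_L = (21.0 × 30.1)/(21.0 + 30.1) = 12.37 kΩ.
Then V_out = V_in · R2'/(R1 + R2') = 38.7 × 12.37/14.38 = 33.29 V.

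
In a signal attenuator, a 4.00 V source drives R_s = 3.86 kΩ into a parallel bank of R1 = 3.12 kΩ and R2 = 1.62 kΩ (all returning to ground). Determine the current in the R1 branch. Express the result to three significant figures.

Equivalent of the parallel group: R_p = 1.066 kΩ.
Node voltage V_A = V_in · R_p/(R_s + R_p) = 4.00 × 0.2165 = 0.8658 V.
I(R1) = V_A / R1 = 0.8658/3.12 = 0.2775 mA.
(Check via current divider: I_total = 0.8120 mA; share G_k/ΣG = 0.3418 → same result.)

I ≈ 0.278 mA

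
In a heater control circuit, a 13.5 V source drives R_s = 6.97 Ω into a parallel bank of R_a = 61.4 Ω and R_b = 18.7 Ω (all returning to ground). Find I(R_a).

Equivalent of the parallel group: R_p = 14.33 Ω.
Node voltage V_A = V_s · R_p/(R_s + R_p) = 13.5 × 0.6728 = 9.083 V.
I(R_a) = V_A / R_a = 9.083/61.4 = 0.1479 A.
(Equivalently: I_total = 0.6337 A, then current-divider fraction G_k/ΣG = 0.2335.)

I ≈ 0.148 A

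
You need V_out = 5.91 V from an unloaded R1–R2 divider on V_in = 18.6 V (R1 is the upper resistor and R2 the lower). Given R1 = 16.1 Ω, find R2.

Required fraction k = V_out/V_in = 0.3177.
So R2 = R1 · V_out/(V_in − V_out) = 16.1 × 5.91/(18.6 − 5.91) = 16.1 × 0.4657 = 7.498 Ω.

R2 ≈ 7.50 Ω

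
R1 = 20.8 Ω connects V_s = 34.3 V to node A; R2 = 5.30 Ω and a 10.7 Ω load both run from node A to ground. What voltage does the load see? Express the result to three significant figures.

First combine the lower leg with the load: R2 ‖ R_L = 3.544 Ω.
Now apply the divider: V_out = 34.3 × 0.1456 = 4.994 V.

V_out ≈ 4.99 V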